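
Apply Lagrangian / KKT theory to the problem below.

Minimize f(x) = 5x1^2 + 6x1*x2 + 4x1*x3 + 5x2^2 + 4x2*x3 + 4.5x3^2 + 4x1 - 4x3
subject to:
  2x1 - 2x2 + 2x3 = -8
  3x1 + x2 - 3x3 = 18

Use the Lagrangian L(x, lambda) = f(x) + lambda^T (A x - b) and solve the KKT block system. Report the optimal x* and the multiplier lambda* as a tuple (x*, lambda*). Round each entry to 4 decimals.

Form the Lagrangian:
  L(x, lambda) = (1/2) x^T Q x + c^T x + lambda^T (A x - b)
Stationarity (grad_x L = 0): Q x + c + A^T lambda = 0.
Primal feasibility: A x = b.

This gives the KKT block system:
  [ Q   A^T ] [ x     ]   [-c ]
  [ A    0  ] [ lambda ] = [ b ]

Solving the linear system:
  x*      = (1.5847, 1.7542, -3.8305)
  lambda* = (2.5169, -6.6949)
  f(x*)   = 81.1525

x* = (1.5847, 1.7542, -3.8305), lambda* = (2.5169, -6.6949)


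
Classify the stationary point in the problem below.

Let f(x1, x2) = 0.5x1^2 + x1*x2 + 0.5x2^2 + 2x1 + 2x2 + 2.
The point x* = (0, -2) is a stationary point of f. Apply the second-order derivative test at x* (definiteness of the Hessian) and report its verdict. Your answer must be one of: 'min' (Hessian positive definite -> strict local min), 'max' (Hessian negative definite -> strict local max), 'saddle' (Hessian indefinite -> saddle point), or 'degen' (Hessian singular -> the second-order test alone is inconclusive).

Compute the Hessian H = grad^2 f:
  H = [[1, 1], [1, 1]]
Verify stationarity: grad f(x*) = H x* + g = (0, 0).
Eigenvalues of H: 0, 2.
H has a zero eigenvalue (singular; positive semidefinite but not definite), so H is neither positive definite, negative definite, nor indefinite. The second-order test alone is inconclusive -> degen.
(Indeed, f is constant along the null direction of H through x*, so x* is not a strict local extremum.)

degen


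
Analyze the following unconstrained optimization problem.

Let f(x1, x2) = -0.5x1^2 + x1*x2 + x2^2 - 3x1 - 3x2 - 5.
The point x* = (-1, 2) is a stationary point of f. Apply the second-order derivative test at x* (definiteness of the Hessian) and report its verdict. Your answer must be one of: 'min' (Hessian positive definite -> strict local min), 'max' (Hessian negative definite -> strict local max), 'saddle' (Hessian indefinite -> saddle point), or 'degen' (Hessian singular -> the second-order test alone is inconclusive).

Compute the Hessian H = grad^2 f:
  H = [[-1, 1], [1, 2]]
Verify stationarity: grad f(x*) = H x* + g = (0, 0).
Eigenvalues of H: -1.3028, 2.3028.
Eigenvalues have mixed signs, so H is indefinite -> x* is a saddle point.

saddle


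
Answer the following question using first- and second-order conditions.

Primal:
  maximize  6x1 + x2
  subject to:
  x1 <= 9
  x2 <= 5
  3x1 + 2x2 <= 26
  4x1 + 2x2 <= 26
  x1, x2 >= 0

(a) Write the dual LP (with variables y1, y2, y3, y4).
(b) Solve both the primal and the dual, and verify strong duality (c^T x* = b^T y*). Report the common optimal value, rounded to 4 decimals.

The standard primal-dual pair for 'max c^T x s.t. A x <= b, x >= 0' is:
  Dual:  min b^T y  s.t.  A^T y >= c,  y >= 0.

So the dual LP is:
  minimize  9y1 + 5y2 + 26y3 + 26y4
  subject to:
    y1 + 3y3 + 4y4 >= 6
    y2 + 2y3 + 2y4 >= 1
    y1, y2, y3, y4 >= 0

Solving the primal: x* = (6.5, 0).
  primal value c^T x* = 39.
Solving the dual: y* = (0, 0, 0, 1.5).
  dual value b^T y* = 39.
Strong duality: c^T x* = b^T y*. Confirmed.

39


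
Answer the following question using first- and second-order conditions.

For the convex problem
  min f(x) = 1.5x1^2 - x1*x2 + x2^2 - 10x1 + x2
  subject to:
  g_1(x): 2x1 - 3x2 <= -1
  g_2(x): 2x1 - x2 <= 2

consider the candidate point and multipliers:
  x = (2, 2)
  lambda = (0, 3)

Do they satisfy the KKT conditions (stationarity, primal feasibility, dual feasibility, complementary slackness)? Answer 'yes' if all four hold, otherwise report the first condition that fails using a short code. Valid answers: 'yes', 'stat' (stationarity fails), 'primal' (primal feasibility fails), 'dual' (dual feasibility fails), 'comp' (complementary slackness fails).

Gradient of f: grad f(x) = Q x + c = (-6, 3)
Constraint values g_i(x) = a_i^T x - b_i:
  g_1((2, 2)) = -1
  g_2((2, 2)) = 0
Stationarity residual: grad f(x) + sum_i lambda_i a_i = (0, 0)
  -> stationarity OK
Primal feasibility (all g_i <= 0): OK
Dual feasibility (all lambda_i >= 0): OK
Complementary slackness (lambda_i * g_i(x) = 0 for all i): OK

Verdict: yes, KKT holds.

yes


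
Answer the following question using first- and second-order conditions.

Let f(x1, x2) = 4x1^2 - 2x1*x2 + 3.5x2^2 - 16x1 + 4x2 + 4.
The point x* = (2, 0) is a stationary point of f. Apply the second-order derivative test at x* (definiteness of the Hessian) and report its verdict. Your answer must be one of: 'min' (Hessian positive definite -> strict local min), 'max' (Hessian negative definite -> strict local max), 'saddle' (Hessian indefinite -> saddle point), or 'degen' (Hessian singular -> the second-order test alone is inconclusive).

Compute the Hessian H = grad^2 f:
  H = [[8, -2], [-2, 7]]
Verify stationarity: grad f(x*) = H x* + g = (0, 0).
Eigenvalues of H: 5.4384, 9.5616.
Both eigenvalues > 0, so H is positive definite -> x* is a strict local min.

min


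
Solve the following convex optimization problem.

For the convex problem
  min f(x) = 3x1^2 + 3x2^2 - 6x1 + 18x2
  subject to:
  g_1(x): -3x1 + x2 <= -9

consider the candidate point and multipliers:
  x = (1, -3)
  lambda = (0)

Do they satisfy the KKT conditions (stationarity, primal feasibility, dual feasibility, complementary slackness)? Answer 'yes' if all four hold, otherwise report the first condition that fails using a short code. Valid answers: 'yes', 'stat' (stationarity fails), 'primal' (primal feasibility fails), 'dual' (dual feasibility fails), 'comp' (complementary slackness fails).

Gradient of f: grad f(x) = Q x + c = (0, 0)
Constraint values g_i(x) = a_i^T x - b_i:
  g_1((1, -3)) = 3
Stationarity residual: grad f(x) + sum_i lambda_i a_i = (0, 0)
  -> stationarity OK
Primal feasibility (all g_i <= 0): FAILS
Dual feasibility (all lambda_i >= 0): OK
Complementary slackness (lambda_i * g_i(x) = 0 for all i): OK

Verdict: the first failing condition is primal_feasibility -> primal.

primal


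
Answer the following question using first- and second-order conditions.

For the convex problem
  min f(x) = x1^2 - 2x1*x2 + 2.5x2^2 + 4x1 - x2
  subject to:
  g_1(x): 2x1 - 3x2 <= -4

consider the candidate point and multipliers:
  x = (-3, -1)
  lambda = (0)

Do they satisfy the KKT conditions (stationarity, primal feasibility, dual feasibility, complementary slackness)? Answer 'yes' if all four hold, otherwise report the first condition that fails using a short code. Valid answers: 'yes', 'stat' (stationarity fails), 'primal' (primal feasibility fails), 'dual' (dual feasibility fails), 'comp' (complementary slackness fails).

Gradient of f: grad f(x) = Q x + c = (0, 0)
Constraint values g_i(x) = a_i^T x - b_i:
  g_1((-3, -1)) = 1
Stationarity residual: grad f(x) + sum_i lambda_i a_i = (0, 0)
  -> stationarity OK
Primal feasibility (all g_i <= 0): FAILS
Dual feasibility (all lambda_i >= 0): OK
Complementary slackness (lambda_i * g_i(x) = 0 for all i): OK

Verdict: the first failing condition is primal_feasibility -> primal.

primal


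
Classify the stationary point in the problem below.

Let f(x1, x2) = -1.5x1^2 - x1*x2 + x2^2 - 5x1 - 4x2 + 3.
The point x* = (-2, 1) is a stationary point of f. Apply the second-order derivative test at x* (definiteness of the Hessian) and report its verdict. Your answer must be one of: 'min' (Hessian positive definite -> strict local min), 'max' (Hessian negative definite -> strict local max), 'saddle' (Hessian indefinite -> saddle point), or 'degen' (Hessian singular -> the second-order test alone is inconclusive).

Compute the Hessian H = grad^2 f:
  H = [[-3, -1], [-1, 2]]
Verify stationarity: grad f(x*) = H x* + g = (0, 0).
Eigenvalues of H: -3.1926, 2.1926.
Eigenvalues have mixed signs, so H is indefinite -> x* is a saddle point.

saddle


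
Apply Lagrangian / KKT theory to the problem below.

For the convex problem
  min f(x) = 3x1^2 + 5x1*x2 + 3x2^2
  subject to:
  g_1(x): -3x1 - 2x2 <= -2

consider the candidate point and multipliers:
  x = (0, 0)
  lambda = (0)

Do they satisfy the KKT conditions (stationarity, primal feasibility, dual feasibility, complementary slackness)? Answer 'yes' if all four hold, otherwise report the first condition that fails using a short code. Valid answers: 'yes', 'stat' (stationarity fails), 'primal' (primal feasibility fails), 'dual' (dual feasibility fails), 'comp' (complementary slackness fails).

Gradient of f: grad f(x) = Q x + c = (0, 0)
Constraint values g_i(x) = a_i^T x - b_i:
  g_1((0, 0)) = 2
Stationarity residual: grad f(x) + sum_i lambda_i a_i = (0, 0)
  -> stationarity OK
Primal feasibility (all g_i <= 0): FAILS
Dual feasibility (all lambda_i >= 0): OK
Complementary slackness (lambda_i * g_i(x) = 0 for all i): OK

Verdict: the first failing condition is primal_feasibility -> primal.

primal


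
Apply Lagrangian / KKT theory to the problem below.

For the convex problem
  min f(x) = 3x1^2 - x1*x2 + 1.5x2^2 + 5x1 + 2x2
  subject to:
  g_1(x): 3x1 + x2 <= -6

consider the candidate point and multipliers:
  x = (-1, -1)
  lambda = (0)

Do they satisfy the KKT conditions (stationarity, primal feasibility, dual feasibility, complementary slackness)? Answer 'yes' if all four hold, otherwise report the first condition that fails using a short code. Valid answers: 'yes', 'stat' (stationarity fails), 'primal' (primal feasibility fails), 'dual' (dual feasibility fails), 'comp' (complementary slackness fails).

Gradient of f: grad f(x) = Q x + c = (0, 0)
Constraint values g_i(x) = a_i^T x - b_i:
  g_1((-1, -1)) = 2
Stationarity residual: grad f(x) + sum_i lambda_i a_i = (0, 0)
  -> stationarity OK
Primal feasibility (all g_i <= 0): FAILS
Dual feasibility (all lambda_i >= 0): OK
Complementary slackness (lambda_i * g_i(x) = 0 for all i): OK

Verdict: the first failing condition is primal_feasibility -> primal.

primal


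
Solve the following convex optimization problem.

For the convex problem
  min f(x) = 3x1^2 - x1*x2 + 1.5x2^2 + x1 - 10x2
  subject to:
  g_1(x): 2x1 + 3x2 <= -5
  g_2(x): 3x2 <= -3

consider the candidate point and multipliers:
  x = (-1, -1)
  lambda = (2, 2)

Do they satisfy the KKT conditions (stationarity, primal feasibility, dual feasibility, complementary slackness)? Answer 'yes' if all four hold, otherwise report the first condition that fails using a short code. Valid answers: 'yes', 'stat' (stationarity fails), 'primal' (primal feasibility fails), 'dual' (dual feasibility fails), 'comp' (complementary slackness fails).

Gradient of f: grad f(x) = Q x + c = (-4, -12)
Constraint values g_i(x) = a_i^T x - b_i:
  g_1((-1, -1)) = 0
  g_2((-1, -1)) = 0
Stationarity residual: grad f(x) + sum_i lambda_i a_i = (0, 0)
  -> stationarity OK
Primal feasibility (all g_i <= 0): OK
Dual feasibility (all lambda_i >= 0): OK
Complementary slackness (lambda_i * g_i(x) = 0 for all i): OK

Verdict: yes, KKT holds.

yes


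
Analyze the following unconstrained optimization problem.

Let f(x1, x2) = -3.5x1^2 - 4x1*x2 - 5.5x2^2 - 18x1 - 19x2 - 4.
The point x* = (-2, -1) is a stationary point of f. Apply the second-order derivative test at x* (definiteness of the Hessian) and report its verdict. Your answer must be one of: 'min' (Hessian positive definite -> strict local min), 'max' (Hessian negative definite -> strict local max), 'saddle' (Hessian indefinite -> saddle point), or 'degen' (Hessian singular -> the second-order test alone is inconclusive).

Compute the Hessian H = grad^2 f:
  H = [[-7, -4], [-4, -11]]
Verify stationarity: grad f(x*) = H x* + g = (0, 0).
Eigenvalues of H: -13.4721, -4.5279.
Both eigenvalues < 0, so H is negative definite -> x* is a strict local max.

max


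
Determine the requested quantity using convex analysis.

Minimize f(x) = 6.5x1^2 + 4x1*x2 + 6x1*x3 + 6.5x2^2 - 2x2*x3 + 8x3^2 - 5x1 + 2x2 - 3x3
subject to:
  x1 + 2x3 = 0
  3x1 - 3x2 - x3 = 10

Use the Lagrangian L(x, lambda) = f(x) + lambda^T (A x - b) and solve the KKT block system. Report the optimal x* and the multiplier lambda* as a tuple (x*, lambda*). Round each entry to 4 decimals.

Form the Lagrangian:
  L(x, lambda) = (1/2) x^T Q x + c^T x + lambda^T (A x - b)
Stationarity (grad_x L = 0): Q x + c + A^T lambda = 0.
Primal feasibility: A x = b.

This gives the KKT block system:
  [ Q   A^T ] [ x     ]   [-c ]
  [ A    0  ] [ lambda ] = [ b ]

Solving the linear system:
  x*      = (1.6944, -1.3565, -0.8472)
  lambda* = (0.6442, -2.3875)
  f(x*)   = 7.6156

x* = (1.6944, -1.3565, -0.8472), lambda* = (0.6442, -2.3875)


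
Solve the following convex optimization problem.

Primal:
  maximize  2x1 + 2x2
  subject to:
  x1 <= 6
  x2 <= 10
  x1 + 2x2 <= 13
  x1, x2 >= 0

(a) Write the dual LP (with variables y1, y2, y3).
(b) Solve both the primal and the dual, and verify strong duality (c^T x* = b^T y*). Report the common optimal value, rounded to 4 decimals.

The standard primal-dual pair for 'max c^T x s.t. A x <= b, x >= 0' is:
  Dual:  min b^T y  s.t.  A^T y >= c,  y >= 0.

So the dual LP is:
  minimize  6y1 + 10y2 + 13y3
  subject to:
    y1 + y3 >= 2
    y2 + 2y3 >= 2
    y1, y2, y3 >= 0

Solving the primal: x* = (6, 3.5).
  primal value c^T x* = 19.
Solving the dual: y* = (1, 0, 1).
  dual value b^T y* = 19.
Strong duality: c^T x* = b^T y*. Confirmed.

19


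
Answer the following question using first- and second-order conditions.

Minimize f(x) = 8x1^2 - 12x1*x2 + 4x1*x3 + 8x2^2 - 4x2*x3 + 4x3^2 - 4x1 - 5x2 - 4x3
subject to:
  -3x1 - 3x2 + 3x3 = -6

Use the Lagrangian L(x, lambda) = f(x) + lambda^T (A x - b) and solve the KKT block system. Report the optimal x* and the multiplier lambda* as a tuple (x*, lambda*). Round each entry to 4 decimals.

Form the Lagrangian:
  L(x, lambda) = (1/2) x^T Q x + c^T x + lambda^T (A x - b)
Stationarity (grad_x L = 0): Q x + c + A^T lambda = 0.
Primal feasibility: A x = b.

This gives the KKT block system:
  [ Q   A^T ] [ x     ]   [-c ]
  [ A    0  ] [ lambda ] = [ b ]

Solving the linear system:
  x*      = (1.1694, 1.3548, 0.5242)
  lambda* = (0.1828)
  f(x*)   = -6.2258

x* = (1.1694, 1.3548, 0.5242), lambda* = (0.1828)


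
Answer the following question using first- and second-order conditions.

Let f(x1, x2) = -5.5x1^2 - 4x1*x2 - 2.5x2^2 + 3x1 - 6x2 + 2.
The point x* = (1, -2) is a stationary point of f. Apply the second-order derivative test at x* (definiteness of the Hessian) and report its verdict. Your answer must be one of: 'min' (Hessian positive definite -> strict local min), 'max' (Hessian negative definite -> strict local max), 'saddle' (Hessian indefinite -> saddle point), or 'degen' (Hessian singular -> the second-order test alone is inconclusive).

Compute the Hessian H = grad^2 f:
  H = [[-11, -4], [-4, -5]]
Verify stationarity: grad f(x*) = H x* + g = (0, 0).
Eigenvalues of H: -13, -3.
Both eigenvalues < 0, so H is negative definite -> x* is a strict local max.

max


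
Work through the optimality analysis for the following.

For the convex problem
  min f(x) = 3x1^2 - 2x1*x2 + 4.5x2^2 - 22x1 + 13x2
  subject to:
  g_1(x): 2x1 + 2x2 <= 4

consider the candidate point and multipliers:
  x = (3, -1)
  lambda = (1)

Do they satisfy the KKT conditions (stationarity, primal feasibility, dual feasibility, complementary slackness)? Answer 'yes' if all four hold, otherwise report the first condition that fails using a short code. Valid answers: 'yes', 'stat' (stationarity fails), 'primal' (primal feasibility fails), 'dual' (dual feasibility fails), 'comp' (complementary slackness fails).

Gradient of f: grad f(x) = Q x + c = (-2, -2)
Constraint values g_i(x) = a_i^T x - b_i:
  g_1((3, -1)) = 0
Stationarity residual: grad f(x) + sum_i lambda_i a_i = (0, 0)
  -> stationarity OK
Primal feasibility (all g_i <= 0): OK
Dual feasibility (all lambda_i >= 0): OK
Complementary slackness (lambda_i * g_i(x) = 0 for all i): OK

Verdict: yes, KKT holds.

yes


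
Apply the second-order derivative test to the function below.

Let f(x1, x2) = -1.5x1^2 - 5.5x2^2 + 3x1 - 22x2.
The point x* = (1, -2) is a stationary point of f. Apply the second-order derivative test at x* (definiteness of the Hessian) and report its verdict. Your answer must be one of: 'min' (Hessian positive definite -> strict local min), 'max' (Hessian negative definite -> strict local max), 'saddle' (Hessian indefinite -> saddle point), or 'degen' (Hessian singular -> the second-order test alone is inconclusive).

Compute the Hessian H = grad^2 f:
  H = [[-3, 0], [0, -11]]
Verify stationarity: grad f(x*) = H x* + g = (0, 0).
Eigenvalues of H: -11, -3.
Both eigenvalues < 0, so H is negative definite -> x* is a strict local max.

max


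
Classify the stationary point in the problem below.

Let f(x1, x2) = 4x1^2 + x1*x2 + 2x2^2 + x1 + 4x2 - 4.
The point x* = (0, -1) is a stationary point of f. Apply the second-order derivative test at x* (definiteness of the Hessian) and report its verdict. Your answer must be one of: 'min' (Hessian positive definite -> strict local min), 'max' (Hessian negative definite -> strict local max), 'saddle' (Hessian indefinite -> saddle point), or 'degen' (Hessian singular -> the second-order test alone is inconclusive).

Compute the Hessian H = grad^2 f:
  H = [[8, 1], [1, 4]]
Verify stationarity: grad f(x*) = H x* + g = (0, 0).
Eigenvalues of H: 3.7639, 8.2361.
Both eigenvalues > 0, so H is positive definite -> x* is a strict local min.

min


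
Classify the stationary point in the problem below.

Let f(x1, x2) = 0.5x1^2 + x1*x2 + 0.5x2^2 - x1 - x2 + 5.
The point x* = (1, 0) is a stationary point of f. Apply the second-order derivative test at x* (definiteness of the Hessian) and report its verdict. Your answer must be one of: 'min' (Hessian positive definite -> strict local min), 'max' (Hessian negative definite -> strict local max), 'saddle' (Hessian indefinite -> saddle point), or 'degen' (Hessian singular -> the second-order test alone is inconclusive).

Compute the Hessian H = grad^2 f:
  H = [[1, 1], [1, 1]]
Verify stationarity: grad f(x*) = H x* + g = (0, 0).
Eigenvalues of H: 0, 2.
H has a zero eigenvalue (singular; positive semidefinite but not definite), so H is neither positive definite, negative definite, nor indefinite. The second-order test alone is inconclusive -> degen.
(Indeed, f is constant along the null direction of H through x*, so x* is not a strict local extremum.)

degen


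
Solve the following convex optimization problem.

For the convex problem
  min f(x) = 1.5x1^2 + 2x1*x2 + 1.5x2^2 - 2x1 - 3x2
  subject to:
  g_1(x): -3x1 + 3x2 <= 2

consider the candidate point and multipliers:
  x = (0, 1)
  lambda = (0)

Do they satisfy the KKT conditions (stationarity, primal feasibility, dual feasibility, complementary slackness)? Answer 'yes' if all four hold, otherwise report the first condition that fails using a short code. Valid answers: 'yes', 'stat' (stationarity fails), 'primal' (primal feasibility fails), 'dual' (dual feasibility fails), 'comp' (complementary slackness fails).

Gradient of f: grad f(x) = Q x + c = (0, 0)
Constraint values g_i(x) = a_i^T x - b_i:
  g_1((0, 1)) = 1
Stationarity residual: grad f(x) + sum_i lambda_i a_i = (0, 0)
  -> stationarity OK
Primal feasibility (all g_i <= 0): FAILS
Dual feasibility (all lambda_i >= 0): OK
Complementary slackness (lambda_i * g_i(x) = 0 for all i): OK

Verdict: the first failing condition is primal_feasibility -> primal.

primal


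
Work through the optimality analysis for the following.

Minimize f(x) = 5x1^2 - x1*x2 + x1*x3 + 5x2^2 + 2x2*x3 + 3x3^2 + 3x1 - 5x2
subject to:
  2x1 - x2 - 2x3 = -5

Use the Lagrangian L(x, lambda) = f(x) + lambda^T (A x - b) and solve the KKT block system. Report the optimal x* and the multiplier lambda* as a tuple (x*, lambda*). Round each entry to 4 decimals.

Form the Lagrangian:
  L(x, lambda) = (1/2) x^T Q x + c^T x + lambda^T (A x - b)
Stationarity (grad_x L = 0): Q x + c + A^T lambda = 0.
Primal feasibility: A x = b.

This gives the KKT block system:
  [ Q   A^T ] [ x     ]   [-c ]
  [ A    0  ] [ lambda ] = [ b ]

Solving the linear system:
  x*      = (-1.0683, 0.5083, 1.1775)
  lambda* = (3.5068)
  f(x*)   = 5.8938

x* = (-1.0683, 0.5083, 1.1775), lambda* = (3.5068)


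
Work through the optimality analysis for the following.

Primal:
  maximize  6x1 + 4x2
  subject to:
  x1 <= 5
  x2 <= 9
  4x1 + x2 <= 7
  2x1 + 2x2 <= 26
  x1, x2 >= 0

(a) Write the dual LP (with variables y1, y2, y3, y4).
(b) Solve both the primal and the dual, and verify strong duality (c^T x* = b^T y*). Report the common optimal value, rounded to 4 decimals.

The standard primal-dual pair for 'max c^T x s.t. A x <= b, x >= 0' is:
  Dual:  min b^T y  s.t.  A^T y >= c,  y >= 0.

So the dual LP is:
  minimize  5y1 + 9y2 + 7y3 + 26y4
  subject to:
    y1 + 4y3 + 2y4 >= 6
    y2 + y3 + 2y4 >= 4
    y1, y2, y3, y4 >= 0

Solving the primal: x* = (0, 7).
  primal value c^T x* = 28.
Solving the dual: y* = (0, 0, 4, 0).
  dual value b^T y* = 28.
Strong duality: c^T x* = b^T y*. Confirmed.

28


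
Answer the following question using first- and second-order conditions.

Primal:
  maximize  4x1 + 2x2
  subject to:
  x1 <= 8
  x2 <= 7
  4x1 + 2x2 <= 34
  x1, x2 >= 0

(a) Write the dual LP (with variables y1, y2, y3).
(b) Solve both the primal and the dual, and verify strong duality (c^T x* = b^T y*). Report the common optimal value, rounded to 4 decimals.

The standard primal-dual pair for 'max c^T x s.t. A x <= b, x >= 0' is:
  Dual:  min b^T y  s.t.  A^T y >= c,  y >= 0.

So the dual LP is:
  minimize  8y1 + 7y2 + 34y3
  subject to:
    y1 + 4y3 >= 4
    y2 + 2y3 >= 2
    y1, y2, y3 >= 0

Solving the primal: x* = (5, 7).
  primal value c^T x* = 34.
Solving the dual: y* = (0, 0, 1).
  dual value b^T y* = 34.
Strong duality: c^T x* = b^T y*. Confirmed.

34


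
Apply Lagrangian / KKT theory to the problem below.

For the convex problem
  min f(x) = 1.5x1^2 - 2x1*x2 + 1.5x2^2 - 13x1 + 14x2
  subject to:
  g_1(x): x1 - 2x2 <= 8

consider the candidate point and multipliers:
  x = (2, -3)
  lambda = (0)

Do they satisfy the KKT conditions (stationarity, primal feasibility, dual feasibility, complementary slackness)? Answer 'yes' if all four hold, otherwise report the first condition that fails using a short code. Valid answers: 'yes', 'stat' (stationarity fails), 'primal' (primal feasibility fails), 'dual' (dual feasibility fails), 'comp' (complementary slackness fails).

Gradient of f: grad f(x) = Q x + c = (-1, 1)
Constraint values g_i(x) = a_i^T x - b_i:
  g_1((2, -3)) = 0
Stationarity residual: grad f(x) + sum_i lambda_i a_i = (-1, 1)
  -> stationarity FAILS
Primal feasibility (all g_i <= 0): OK
Dual feasibility (all lambda_i >= 0): OK
Complementary slackness (lambda_i * g_i(x) = 0 for all i): OK

Verdict: the first failing condition is stationarity -> stat.

stat


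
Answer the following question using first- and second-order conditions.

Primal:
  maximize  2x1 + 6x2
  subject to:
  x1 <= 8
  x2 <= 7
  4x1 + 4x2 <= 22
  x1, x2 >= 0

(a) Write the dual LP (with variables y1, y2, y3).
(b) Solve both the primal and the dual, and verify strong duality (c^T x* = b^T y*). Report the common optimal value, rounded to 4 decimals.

The standard primal-dual pair for 'max c^T x s.t. A x <= b, x >= 0' is:
  Dual:  min b^T y  s.t.  A^T y >= c,  y >= 0.

So the dual LP is:
  minimize  8y1 + 7y2 + 22y3
  subject to:
    y1 + 4y3 >= 2
    y2 + 4y3 >= 6
    y1, y2, y3 >= 0

Solving the primal: x* = (0, 5.5).
  primal value c^T x* = 33.
Solving the dual: y* = (0, 0, 1.5).
  dual value b^T y* = 33.
Strong duality: c^T x* = b^T y*. Confirmed.

33


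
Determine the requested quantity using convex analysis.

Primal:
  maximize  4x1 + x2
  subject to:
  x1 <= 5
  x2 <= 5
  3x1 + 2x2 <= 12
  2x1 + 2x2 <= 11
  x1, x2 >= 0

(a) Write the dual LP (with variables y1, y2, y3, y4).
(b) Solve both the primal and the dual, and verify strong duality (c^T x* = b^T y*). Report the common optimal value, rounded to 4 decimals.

The standard primal-dual pair for 'max c^T x s.t. A x <= b, x >= 0' is:
  Dual:  min b^T y  s.t.  A^T y >= c,  y >= 0.

So the dual LP is:
  minimize  5y1 + 5y2 + 12y3 + 11y4
  subject to:
    y1 + 3y3 + 2y4 >= 4
    y2 + 2y3 + 2y4 >= 1
    y1, y2, y3, y4 >= 0

Solving the primal: x* = (4, 0).
  primal value c^T x* = 16.
Solving the dual: y* = (0, 0, 1.3333, 0).
  dual value b^T y* = 16.
Strong duality: c^T x* = b^T y*. Confirmed.

16


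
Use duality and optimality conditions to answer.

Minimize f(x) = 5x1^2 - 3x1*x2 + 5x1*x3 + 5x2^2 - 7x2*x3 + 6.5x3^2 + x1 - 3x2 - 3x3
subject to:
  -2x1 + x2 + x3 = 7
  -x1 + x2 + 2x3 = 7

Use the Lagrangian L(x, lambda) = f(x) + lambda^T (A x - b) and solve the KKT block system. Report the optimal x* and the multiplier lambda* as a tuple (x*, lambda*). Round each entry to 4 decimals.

Form the Lagrangian:
  L(x, lambda) = (1/2) x^T Q x + c^T x + lambda^T (A x - b)
Stationarity (grad_x L = 0): Q x + c + A^T lambda = 0.
Primal feasibility: A x = b.

This gives the KKT block system:
  [ Q   A^T ] [ x     ]   [-c ]
  [ A    0  ] [ lambda ] = [ b ]

Solving the linear system:
  x*      = (-1.8346, 1.4961, 1.8346)
  lambda* = (-8.0394, 3.4173)
  f(x*)   = 10.2638

x* = (-1.8346, 1.4961, 1.8346), lambda* = (-8.0394, 3.4173)


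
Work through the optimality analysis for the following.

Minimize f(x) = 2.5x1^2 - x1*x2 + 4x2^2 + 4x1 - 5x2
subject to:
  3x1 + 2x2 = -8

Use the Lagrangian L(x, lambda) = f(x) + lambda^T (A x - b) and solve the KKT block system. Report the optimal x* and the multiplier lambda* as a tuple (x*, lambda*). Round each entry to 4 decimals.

Form the Lagrangian:
  L(x, lambda) = (1/2) x^T Q x + c^T x + lambda^T (A x - b)
Stationarity (grad_x L = 0): Q x + c + A^T lambda = 0.
Primal feasibility: A x = b.

This gives the KKT block system:
  [ Q   A^T ] [ x     ]   [-c ]
  [ A    0  ] [ lambda ] = [ b ]

Solving the linear system:
  x*      = (-2.4423, -0.3365)
  lambda* = (2.625)
  f(x*)   = 6.4567

x* = (-2.4423, -0.3365), lambda* = (2.625)


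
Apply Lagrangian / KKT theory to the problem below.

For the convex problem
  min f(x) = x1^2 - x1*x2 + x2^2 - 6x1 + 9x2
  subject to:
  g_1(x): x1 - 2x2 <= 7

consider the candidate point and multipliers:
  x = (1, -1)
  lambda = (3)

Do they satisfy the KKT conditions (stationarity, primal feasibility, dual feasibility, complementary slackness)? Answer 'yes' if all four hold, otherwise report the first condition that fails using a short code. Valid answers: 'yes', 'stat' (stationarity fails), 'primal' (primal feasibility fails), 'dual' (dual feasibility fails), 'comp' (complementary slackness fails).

Gradient of f: grad f(x) = Q x + c = (-3, 6)
Constraint values g_i(x) = a_i^T x - b_i:
  g_1((1, -1)) = -4
Stationarity residual: grad f(x) + sum_i lambda_i a_i = (0, 0)
  -> stationarity OK
Primal feasibility (all g_i <= 0): OK
Dual feasibility (all lambda_i >= 0): OK
Complementary slackness (lambda_i * g_i(x) = 0 for all i): FAILS

Verdict: the first failing condition is complementary_slackness -> comp.

comp


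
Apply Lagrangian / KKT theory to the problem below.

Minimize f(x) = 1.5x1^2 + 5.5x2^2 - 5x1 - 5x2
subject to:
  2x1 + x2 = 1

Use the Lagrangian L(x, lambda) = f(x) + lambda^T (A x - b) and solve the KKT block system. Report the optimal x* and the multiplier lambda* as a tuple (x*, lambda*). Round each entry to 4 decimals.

Form the Lagrangian:
  L(x, lambda) = (1/2) x^T Q x + c^T x + lambda^T (A x - b)
Stationarity (grad_x L = 0): Q x + c + A^T lambda = 0.
Primal feasibility: A x = b.

This gives the KKT block system:
  [ Q   A^T ] [ x     ]   [-c ]
  [ A    0  ] [ lambda ] = [ b ]

Solving the linear system:
  x*      = (0.3617, 0.2766)
  lambda* = (1.9574)
  f(x*)   = -2.5745

x* = (0.3617, 0.2766), lambda* = (1.9574)


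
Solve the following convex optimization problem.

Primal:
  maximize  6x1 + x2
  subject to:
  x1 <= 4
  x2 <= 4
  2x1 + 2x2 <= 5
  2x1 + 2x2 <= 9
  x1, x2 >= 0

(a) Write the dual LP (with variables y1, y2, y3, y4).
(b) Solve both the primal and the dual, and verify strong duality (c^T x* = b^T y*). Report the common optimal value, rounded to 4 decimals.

The standard primal-dual pair for 'max c^T x s.t. A x <= b, x >= 0' is:
  Dual:  min b^T y  s.t.  A^T y >= c,  y >= 0.

So the dual LP is:
  minimize  4y1 + 4y2 + 5y3 + 9y4
  subject to:
    y1 + 2y3 + 2y4 >= 6
    y2 + 2y3 + 2y4 >= 1
    y1, y2, y3, y4 >= 0

Solving the primal: x* = (2.5, 0).
  primal value c^T x* = 15.
Solving the dual: y* = (0, 0, 3, 0).
  dual value b^T y* = 15.
Strong duality: c^T x* = b^T y*. Confirmed.

15


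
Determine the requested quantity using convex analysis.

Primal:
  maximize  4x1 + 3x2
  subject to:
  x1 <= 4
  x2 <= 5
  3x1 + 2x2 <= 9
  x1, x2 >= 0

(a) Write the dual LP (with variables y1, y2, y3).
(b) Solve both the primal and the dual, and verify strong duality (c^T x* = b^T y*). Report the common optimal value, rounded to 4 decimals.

The standard primal-dual pair for 'max c^T x s.t. A x <= b, x >= 0' is:
  Dual:  min b^T y  s.t.  A^T y >= c,  y >= 0.

So the dual LP is:
  minimize  4y1 + 5y2 + 9y3
  subject to:
    y1 + 3y3 >= 4
    y2 + 2y3 >= 3
    y1, y2, y3 >= 0

Solving the primal: x* = (0, 4.5).
  primal value c^T x* = 13.5.
Solving the dual: y* = (0, 0, 1.5).
  dual value b^T y* = 13.5.
Strong duality: c^T x* = b^T y*. Confirmed.

13.5


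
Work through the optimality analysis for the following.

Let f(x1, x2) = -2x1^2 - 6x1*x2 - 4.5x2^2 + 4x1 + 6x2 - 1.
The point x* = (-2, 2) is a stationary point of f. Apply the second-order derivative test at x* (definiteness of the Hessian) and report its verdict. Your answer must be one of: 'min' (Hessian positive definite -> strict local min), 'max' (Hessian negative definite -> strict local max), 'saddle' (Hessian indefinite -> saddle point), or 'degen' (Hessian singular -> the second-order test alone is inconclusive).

Compute the Hessian H = grad^2 f:
  H = [[-4, -6], [-6, -9]]
Verify stationarity: grad f(x*) = H x* + g = (0, 0).
Eigenvalues of H: -13, 0.
H has a zero eigenvalue (singular; negative semidefinite but not definite), so H is neither positive definite, negative definite, nor indefinite. The second-order test alone is inconclusive -> degen.
(Indeed, f is constant along the null direction of H through x*, so x* is not a strict local extremum.)

degen


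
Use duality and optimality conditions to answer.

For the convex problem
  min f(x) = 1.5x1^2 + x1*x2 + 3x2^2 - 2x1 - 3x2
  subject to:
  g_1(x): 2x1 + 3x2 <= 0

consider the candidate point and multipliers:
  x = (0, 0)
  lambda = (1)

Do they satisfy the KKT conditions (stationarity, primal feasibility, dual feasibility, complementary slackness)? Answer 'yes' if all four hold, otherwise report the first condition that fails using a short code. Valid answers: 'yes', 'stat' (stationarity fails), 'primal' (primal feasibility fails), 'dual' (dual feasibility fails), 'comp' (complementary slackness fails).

Gradient of f: grad f(x) = Q x + c = (-2, -3)
Constraint values g_i(x) = a_i^T x - b_i:
  g_1((0, 0)) = 0
Stationarity residual: grad f(x) + sum_i lambda_i a_i = (0, 0)
  -> stationarity OK
Primal feasibility (all g_i <= 0): OK
Dual feasibility (all lambda_i >= 0): OK
Complementary slackness (lambda_i * g_i(x) = 0 for all i): OK

Verdict: yes, KKT holds.

yes


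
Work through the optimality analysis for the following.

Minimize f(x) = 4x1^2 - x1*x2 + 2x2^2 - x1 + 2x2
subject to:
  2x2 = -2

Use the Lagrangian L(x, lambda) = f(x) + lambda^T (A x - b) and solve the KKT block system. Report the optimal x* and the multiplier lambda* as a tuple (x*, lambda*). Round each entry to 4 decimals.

Form the Lagrangian:
  L(x, lambda) = (1/2) x^T Q x + c^T x + lambda^T (A x - b)
Stationarity (grad_x L = 0): Q x + c + A^T lambda = 0.
Primal feasibility: A x = b.

This gives the KKT block system:
  [ Q   A^T ] [ x     ]   [-c ]
  [ A    0  ] [ lambda ] = [ b ]

Solving the linear system:
  x*      = (0, -1)
  lambda* = (1)
  f(x*)   = 0

x* = (0, -1), lambda* = (1)


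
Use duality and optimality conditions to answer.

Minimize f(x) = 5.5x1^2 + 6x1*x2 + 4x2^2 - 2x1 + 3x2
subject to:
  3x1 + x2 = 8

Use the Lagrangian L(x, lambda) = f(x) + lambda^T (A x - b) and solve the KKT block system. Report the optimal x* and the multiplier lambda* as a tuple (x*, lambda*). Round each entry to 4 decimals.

Form the Lagrangian:
  L(x, lambda) = (1/2) x^T Q x + c^T x + lambda^T (A x - b)
Stationarity (grad_x L = 0): Q x + c + A^T lambda = 0.
Primal feasibility: A x = b.

This gives the KKT block system:
  [ Q   A^T ] [ x     ]   [-c ]
  [ A    0  ] [ lambda ] = [ b ]

Solving the linear system:
  x*      = (3.2979, -1.8936)
  lambda* = (-7.6383)
  f(x*)   = 24.4149

x* = (3.2979, -1.8936), lambda* = (-7.6383)


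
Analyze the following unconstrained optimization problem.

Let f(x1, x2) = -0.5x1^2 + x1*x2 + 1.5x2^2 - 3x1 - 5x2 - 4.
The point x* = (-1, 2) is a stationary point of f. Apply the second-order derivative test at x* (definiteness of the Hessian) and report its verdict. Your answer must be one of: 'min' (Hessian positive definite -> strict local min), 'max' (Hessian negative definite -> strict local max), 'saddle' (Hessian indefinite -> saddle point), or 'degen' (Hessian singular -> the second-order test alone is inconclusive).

Compute the Hessian H = grad^2 f:
  H = [[-1, 1], [1, 3]]
Verify stationarity: grad f(x*) = H x* + g = (0, 0).
Eigenvalues of H: -1.2361, 3.2361.
Eigenvalues have mixed signs, so H is indefinite -> x* is a saddle point.

saddle


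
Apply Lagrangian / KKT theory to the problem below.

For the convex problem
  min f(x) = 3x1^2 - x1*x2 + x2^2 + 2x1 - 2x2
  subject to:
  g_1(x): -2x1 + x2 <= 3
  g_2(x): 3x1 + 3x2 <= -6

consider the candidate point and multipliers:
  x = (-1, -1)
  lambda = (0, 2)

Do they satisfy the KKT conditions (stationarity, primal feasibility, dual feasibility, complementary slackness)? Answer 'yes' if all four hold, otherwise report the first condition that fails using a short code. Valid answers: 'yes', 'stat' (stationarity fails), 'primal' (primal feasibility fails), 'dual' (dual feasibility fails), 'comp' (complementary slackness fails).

Gradient of f: grad f(x) = Q x + c = (-3, -3)
Constraint values g_i(x) = a_i^T x - b_i:
  g_1((-1, -1)) = -2
  g_2((-1, -1)) = 0
Stationarity residual: grad f(x) + sum_i lambda_i a_i = (3, 3)
  -> stationarity FAILS
Primal feasibility (all g_i <= 0): OK
Dual feasibility (all lambda_i >= 0): OK
Complementary slackness (lambda_i * g_i(x) = 0 for all i): OK

Verdict: the first failing condition is stationarity -> stat.

stat


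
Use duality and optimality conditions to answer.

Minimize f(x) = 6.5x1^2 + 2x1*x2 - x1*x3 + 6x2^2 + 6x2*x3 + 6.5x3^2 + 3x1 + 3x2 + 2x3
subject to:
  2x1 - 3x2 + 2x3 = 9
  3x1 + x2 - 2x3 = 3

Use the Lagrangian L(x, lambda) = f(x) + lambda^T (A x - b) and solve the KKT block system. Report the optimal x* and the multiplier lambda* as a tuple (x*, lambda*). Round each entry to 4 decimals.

Form the Lagrangian:
  L(x, lambda) = (1/2) x^T Q x + c^T x + lambda^T (A x - b)
Stationarity (grad_x L = 0): Q x + c + A^T lambda = 0.
Primal feasibility: A x = b.

This gives the KKT block system:
  [ Q   A^T ] [ x     ]   [-c ]
  [ A    0  ] [ lambda ] = [ b ]

Solving the linear system:
  x*      = (1.8253, -1.4368, 0.5196)
  lambda* = (-4.1596, -5.0055)
  f(x*)   = 27.3288

x* = (1.8253, -1.4368, 0.5196), lambda* = (-4.1596, -5.0055)


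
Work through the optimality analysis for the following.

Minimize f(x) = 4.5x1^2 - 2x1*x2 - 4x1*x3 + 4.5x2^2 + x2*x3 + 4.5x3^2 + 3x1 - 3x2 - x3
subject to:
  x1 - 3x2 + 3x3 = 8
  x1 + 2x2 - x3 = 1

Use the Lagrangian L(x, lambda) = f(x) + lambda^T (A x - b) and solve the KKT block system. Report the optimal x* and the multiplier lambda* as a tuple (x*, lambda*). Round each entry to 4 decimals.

Form the Lagrangian:
  L(x, lambda) = (1/2) x^T Q x + c^T x + lambda^T (A x - b)
Stationarity (grad_x L = 0): Q x + c + A^T lambda = 0.
Primal feasibility: A x = b.

This gives the KKT block system:
  [ Q   A^T ] [ x     ]   [-c ]
  [ A    0  ] [ lambda ] = [ b ]

Solving the linear system:
  x*      = (2.4286, 0.4286, 2.2857)
  lambda* = (-6.2857, -8.5714)
  f(x*)   = 31.2857

x* = (2.4286, 0.4286, 2.2857), lambda* = (-6.2857, -8.5714)


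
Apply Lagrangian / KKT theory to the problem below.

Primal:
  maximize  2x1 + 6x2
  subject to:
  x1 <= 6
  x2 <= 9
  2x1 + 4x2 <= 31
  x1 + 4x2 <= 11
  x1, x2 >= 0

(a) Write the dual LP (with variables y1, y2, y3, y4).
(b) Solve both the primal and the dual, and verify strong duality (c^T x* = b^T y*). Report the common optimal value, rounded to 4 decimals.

The standard primal-dual pair for 'max c^T x s.t. A x <= b, x >= 0' is:
  Dual:  min b^T y  s.t.  A^T y >= c,  y >= 0.

So the dual LP is:
  minimize  6y1 + 9y2 + 31y3 + 11y4
  subject to:
    y1 + 2y3 + y4 >= 2
    y2 + 4y3 + 4y4 >= 6
    y1, y2, y3, y4 >= 0

Solving the primal: x* = (6, 1.25).
  primal value c^T x* = 19.5.
Solving the dual: y* = (0.5, 0, 0, 1.5).
  dual value b^T y* = 19.5.
Strong duality: c^T x* = b^T y*. Confirmed.

19.5


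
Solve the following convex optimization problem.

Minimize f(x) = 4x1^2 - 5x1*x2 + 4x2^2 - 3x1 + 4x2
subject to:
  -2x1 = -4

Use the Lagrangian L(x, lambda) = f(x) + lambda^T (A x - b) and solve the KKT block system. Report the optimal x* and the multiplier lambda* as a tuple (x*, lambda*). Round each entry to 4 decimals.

Form the Lagrangian:
  L(x, lambda) = (1/2) x^T Q x + c^T x + lambda^T (A x - b)
Stationarity (grad_x L = 0): Q x + c + A^T lambda = 0.
Primal feasibility: A x = b.

This gives the KKT block system:
  [ Q   A^T ] [ x     ]   [-c ]
  [ A    0  ] [ lambda ] = [ b ]

Solving the linear system:
  x*      = (2, 0.75)
  lambda* = (4.625)
  f(x*)   = 7.75

x* = (2, 0.75), lambda* = (4.625)


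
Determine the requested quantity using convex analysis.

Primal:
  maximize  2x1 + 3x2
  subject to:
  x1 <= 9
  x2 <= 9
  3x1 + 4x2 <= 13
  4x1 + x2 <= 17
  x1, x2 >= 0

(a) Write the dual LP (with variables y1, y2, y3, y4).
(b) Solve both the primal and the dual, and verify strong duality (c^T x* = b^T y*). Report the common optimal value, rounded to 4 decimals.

The standard primal-dual pair for 'max c^T x s.t. A x <= b, x >= 0' is:
  Dual:  min b^T y  s.t.  A^T y >= c,  y >= 0.

So the dual LP is:
  minimize  9y1 + 9y2 + 13y3 + 17y4
  subject to:
    y1 + 3y3 + 4y4 >= 2
    y2 + 4y3 + y4 >= 3
    y1, y2, y3, y4 >= 0

Solving the primal: x* = (0, 3.25).
  primal value c^T x* = 9.75.
Solving the dual: y* = (0, 0, 0.75, 0).
  dual value b^T y* = 9.75.
Strong duality: c^T x* = b^T y*. Confirmed.

9.75


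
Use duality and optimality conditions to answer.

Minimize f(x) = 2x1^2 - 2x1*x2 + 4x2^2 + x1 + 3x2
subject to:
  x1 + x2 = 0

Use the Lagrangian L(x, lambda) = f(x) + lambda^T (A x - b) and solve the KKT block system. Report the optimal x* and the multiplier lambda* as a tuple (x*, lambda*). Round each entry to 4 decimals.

Form the Lagrangian:
  L(x, lambda) = (1/2) x^T Q x + c^T x + lambda^T (A x - b)
Stationarity (grad_x L = 0): Q x + c + A^T lambda = 0.
Primal feasibility: A x = b.

This gives the KKT block system:
  [ Q   A^T ] [ x     ]   [-c ]
  [ A    0  ] [ lambda ] = [ b ]

Solving the linear system:
  x*      = (0.125, -0.125)
  lambda* = (-1.75)
  f(x*)   = -0.125

x* = (0.125, -0.125), lambda* = (-1.75)


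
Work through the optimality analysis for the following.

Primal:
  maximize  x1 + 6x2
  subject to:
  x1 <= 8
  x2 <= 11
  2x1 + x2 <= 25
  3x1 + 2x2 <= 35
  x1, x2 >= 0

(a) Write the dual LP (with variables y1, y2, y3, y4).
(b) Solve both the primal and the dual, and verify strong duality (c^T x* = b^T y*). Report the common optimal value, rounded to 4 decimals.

The standard primal-dual pair for 'max c^T x s.t. A x <= b, x >= 0' is:
  Dual:  min b^T y  s.t.  A^T y >= c,  y >= 0.

So the dual LP is:
  minimize  8y1 + 11y2 + 25y3 + 35y4
  subject to:
    y1 + 2y3 + 3y4 >= 1
    y2 + y3 + 2y4 >= 6
    y1, y2, y3, y4 >= 0

Solving the primal: x* = (4.3333, 11).
  primal value c^T x* = 70.3333.
Solving the dual: y* = (0, 5.3333, 0, 0.3333).
  dual value b^T y* = 70.3333.
Strong duality: c^T x* = b^T y*. Confirmed.

70.3333
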